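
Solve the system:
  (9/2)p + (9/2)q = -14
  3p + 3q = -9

Row-reduce:
R1 ← R1 / (9/2).
R2 ← R2 − 3·R1.
Row 2 reduces to 0 = 1/3, a contradiction. The system is inconsistent.

no solution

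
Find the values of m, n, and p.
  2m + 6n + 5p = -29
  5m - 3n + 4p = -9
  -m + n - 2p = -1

m = -5, n = -4, p = 1

Row-reduce the augmented matrix:
R1 ← R1 / (2).
R2 ← R2 − 5·R1.
R3 ← R3 + 1·R1.
R2 ← R2 / (-18).
R1 ← R1 − 3·R2.
R3 ← R3 − 4·R2.
R3 ← R3 / (-25/18).
R1 ← R1 − 13/12·R3.
R2 ← R2 − 17/36·R3.
Reading off the reduced rows gives m = -5, n = -4, p = 1.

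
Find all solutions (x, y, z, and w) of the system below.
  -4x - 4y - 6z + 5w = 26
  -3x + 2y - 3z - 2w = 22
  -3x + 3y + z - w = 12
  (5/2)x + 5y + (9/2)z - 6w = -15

infinitely many solutions

Row-reduce:
R1 ← R1 / (-4).
R2 ← R2 + 3·R1.
R3 ← R3 + 3·R1.
R4 ← R4 − 5/2·R1.
R2 ← R2 / (5).
R1 ← R1 − 1·R2.
R3 ← R3 − 6·R2.
R4 ← R4 − 5/2·R2.
R3 ← R3 / (37/10).
R1 ← R1 − 6/5·R3.
R2 ← R2 − 3/10·R3.
Rank is 3 with 4 unknowns, leaving w free.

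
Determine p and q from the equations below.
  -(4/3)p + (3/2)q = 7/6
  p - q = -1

Row-reduce the augmented matrix:
R1 ← R1 / (-4/3).
R2 ← R2 − 1·R1.
R2 ← R2 / (1/8).
R1 ← R1 + 9/8·R2.
Reading off the reduced rows gives p = -2, q = -1.

p = -2, q = -1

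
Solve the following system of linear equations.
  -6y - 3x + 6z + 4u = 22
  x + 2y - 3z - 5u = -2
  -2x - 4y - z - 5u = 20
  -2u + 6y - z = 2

x = -6, y = 0, z = 2, u = -2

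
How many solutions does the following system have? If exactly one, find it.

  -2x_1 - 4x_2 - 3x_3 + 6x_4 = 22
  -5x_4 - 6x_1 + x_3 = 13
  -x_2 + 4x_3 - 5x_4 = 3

infinitely many solutions

Row-reduce:
R1 ← R1 / (-2).
R2 ← R2 + 6·R1.
R2 ← R2 / (12).
R1 ← R1 − 2·R2.
R3 ← R3 + 1·R2.
R3 ← R3 / (29/6).
R1 ← R1 + 1/6·R3.
R2 ← R2 − 5/6·R3.
Rank is 3 with 4 unknowns, leaving x_4 free.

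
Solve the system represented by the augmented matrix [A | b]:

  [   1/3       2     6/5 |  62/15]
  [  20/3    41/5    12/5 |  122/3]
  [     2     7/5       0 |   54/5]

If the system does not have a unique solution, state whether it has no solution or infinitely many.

infinitely many solutions

Row-reduce:
R1 ← R1 / (1/3).
R2 ← R2 − 20/3·R1.
R3 ← R3 − 2·R1.
R2 ← R2 / (-159/5).
R1 ← R1 − 6·R2.
R3 ← R3 + 53/5·R2.
Rank is 2 with 3 unknowns, leaving x_3 free.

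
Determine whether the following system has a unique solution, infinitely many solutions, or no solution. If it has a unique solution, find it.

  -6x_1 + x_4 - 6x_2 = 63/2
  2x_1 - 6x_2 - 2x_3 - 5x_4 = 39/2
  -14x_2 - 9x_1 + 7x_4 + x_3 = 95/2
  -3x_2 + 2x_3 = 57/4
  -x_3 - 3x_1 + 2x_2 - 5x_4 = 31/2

x_1 = -3, x_2 = -11/4, x_3 = 3, x_4 = -3

Row-reduce the augmented matrix:
R1 ← R1 / (-6).
R2 ← R2 − 2·R1.
R3 ← R3 + 9·R1.
R5 ← R5 + 3·R1.
R2 ← R2 / (-8).
R1 ← R1 − 1·R2.
R3 ← R3 + 5·R2.
R4 ← R4 + 3·R2.
R5 ← R5 − 5·R2.
R3 ← R3 / (9/4).
R1 ← R1 + 1/4·R3.
R2 ← R2 − 1/4·R3.
R4 ← R4 − 11/4·R3.
R5 ← R5 + 9/4·R3.
R4 ← R4 / (-461/54).
R1 ← R1 − 5/27·R4.
R2 ← R2 + 19/54·R4.
R3 ← R3 − 101/27·R4.
R5 reduces to 0 = 0, so the extra equation is consistent.
Reading off the reduced rows gives x_1 = -3, x_2 = -11/4, x_3 = 3, x_4 = -3.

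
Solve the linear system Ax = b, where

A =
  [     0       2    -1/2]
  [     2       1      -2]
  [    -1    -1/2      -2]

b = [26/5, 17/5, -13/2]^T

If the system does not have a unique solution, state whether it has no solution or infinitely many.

Row-reduce the augmented matrix:
Swap R1 and R2.
R1 ← R1 / (2).
R3 ← R3 + 1·R1.
R2 ← R2 / (2).
R1 ← R1 − 1/2·R2.
R3 ← R3 / (-3).
R1 ← R1 + 7/8·R3.
R2 ← R2 + 1/4·R3.
Reading off the reduced rows gives x_1 = 9/5, x_2 = 3, x_3 = 8/5.

x_1 = 9/5, x_2 = 3, x_3 = 8/5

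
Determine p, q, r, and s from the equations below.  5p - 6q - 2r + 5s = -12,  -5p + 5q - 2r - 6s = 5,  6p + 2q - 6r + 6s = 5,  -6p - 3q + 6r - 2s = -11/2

Row-reduce the augmented matrix:
R1 ← R1 / (5).
R2 ← R2 + 5·R1.
R3 ← R3 − 6·R1.
R4 ← R4 + 6·R1.
R2 ← R2 / (-1).
R1 ← R1 + 6/5·R2.
R3 ← R3 − 46/5·R2.
R4 ← R4 + 51/5·R2.
R3 ← R3 / (-202/5).
R1 ← R1 − 22/5·R3.
R2 ← R2 − 4·R3.
R4 ← R4 − 222/5·R3.
R4 ← R4 / (413/101).
R1 ← R1 − 121/101·R4.
R2 ← R2 − 9/101·R4.
R3 ← R3 − 23/101·R4.
Reading off the reduced rows gives p = 1/2, q = 5/2, r = 1, s = 1/2.

p = 1/2, q = 5/2, r = 1, s = 1/2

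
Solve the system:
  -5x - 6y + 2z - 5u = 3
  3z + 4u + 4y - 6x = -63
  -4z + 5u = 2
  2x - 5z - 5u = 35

x = 5, y = -4, z = -3, u = -2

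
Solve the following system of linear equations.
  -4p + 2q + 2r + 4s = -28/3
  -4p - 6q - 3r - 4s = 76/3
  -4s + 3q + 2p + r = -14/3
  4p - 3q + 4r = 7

p = -1/2, q = -3, r = 0, s = -4/3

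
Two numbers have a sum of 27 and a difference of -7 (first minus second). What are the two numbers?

Let x = first number, y = second number.
  y + x = 27
  x - y = -7
Row-reduce the augmented matrix:
R2 ← R2 − 1·R1.
R2 ← R2 / (-2).
R1 ← R1 − 1·R2.
Reading off the reduced rows gives x = 10, y = 17.

first number: 10, second number: 17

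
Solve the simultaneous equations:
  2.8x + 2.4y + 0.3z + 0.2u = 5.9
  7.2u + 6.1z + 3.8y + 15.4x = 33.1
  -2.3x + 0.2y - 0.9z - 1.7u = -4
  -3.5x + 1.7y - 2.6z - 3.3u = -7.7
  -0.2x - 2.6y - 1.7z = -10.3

x = 0, y = 2, z = 3, u = 1

Row-reduce the augmented matrix:
R1 ← R1 / (14/5).
R2 ← R2 − 77/5·R1.
R3 ← R3 + 23/10·R1.
R4 ← R4 + 7/2·R1.
R5 ← R5 + 1/5·R1.
R2 ← R2 / (-47/5).
R1 ← R1 − 6/7·R2.
R3 ← R3 − 76/35·R2.
R4 ← R4 − 47/10·R2.
R5 ← R5 + 17/7·R2.
R3 ← R3 / (4927/13160).
R1 ← R1 − 675/1316·R3.
R2 ← R2 + 89/188·R3.
R5 ← R5 + 1861/658·R3.
Swap R4 and R5.
R4 ← R4 / (-62032/24635).
R1 ← R1 − 3947/4927·R4.
R2 ← R2 + 3986/4927·R4.
R3 ← R3 + 1666/4927·R4.
R5 reduces to 0 = 0, so the extra equation is consistent.
Reading off the reduced rows gives x = 0, y = 2, z = 3, u = 1.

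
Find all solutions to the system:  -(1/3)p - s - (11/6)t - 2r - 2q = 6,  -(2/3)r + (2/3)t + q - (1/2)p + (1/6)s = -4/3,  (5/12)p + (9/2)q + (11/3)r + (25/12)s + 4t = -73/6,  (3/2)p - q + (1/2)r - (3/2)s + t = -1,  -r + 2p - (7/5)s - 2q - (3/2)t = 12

Row-reduce:
R1 ← R1 / (-1/3).
R2 ← R2 + 1/2·R1.
R3 ← R3 − 5/12·R1.
R4 ← R4 − 3/2·R1.
R5 ← R5 − 2·R1.
R2 ← R2 / (4).
R1 ← R1 − 6·R2.
R3 ← R3 − 2·R2.
R4 ← R4 + 10·R2.
R5 ← R5 + 14·R2.
Swap R3 and R4.
R3 ← R3 / (-8/3).
R1 ← R1 − 5/2·R3.
R2 ← R2 − 7/12·R3.
R5 ← R5 + 29/6·R3.
Swap R4 and R5.
R4 ← R4 / (281/160).
R1 ← R1 + 39/32·R4.
R2 ← R2 − 1/64·R4.
R3 ← R3 − 11/16·R4.
Row 5 reduces to 0 = 1/2, a contradiction. The system is inconsistent.

no solution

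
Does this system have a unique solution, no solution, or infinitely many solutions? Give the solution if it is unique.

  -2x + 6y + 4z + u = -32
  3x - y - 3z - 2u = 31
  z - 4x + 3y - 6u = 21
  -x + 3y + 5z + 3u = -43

Row-reduce the augmented matrix:
R1 ← R1 / (-2).
R2 ← R2 − 3·R1.
R3 ← R3 + 4·R1.
R4 ← R4 + 1·R1.
R2 ← R2 / (8).
R1 ← R1 + 3·R2.
R3 ← R3 + 9·R2.
R3 ← R3 / (-29/8).
R1 ← R1 + 7/8·R3.
R2 ← R2 − 3/8·R3.
R4 ← R4 − 3·R3.
R4 ← R4 / (-133/29).
R1 ← R1 − 40/29·R4.
R2 ← R2 + 55/58·R4.
R3 ← R3 − 137/58·R4.
Reading off the reduced rows gives x = 2, y = -1, z = -4, u = -6.

x = 2, y = -1, z = -4, u = -6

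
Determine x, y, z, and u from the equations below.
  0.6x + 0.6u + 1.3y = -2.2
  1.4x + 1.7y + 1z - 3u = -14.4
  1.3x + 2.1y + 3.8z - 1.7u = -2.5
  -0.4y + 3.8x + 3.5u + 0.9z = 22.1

Row-reduce the augmented matrix:
R1 ← R1 / (3/5).
R2 ← R2 − 7/5·R1.
R3 ← R3 − 13/10·R1.
R4 ← R4 − 19/5·R1.
R2 ← R2 / (-4/3).
R1 ← R1 − 13/6·R2.
R3 ← R3 + 43/60·R2.
R4 ← R4 + 259/30·R2.
R3 ← R3 / (261/80).
R1 ← R1 − 13/8·R3.
R2 ← R2 + 3/4·R3.
R4 ← R4 + 223/40·R3.
R4 ← R4 / (353719/13050).
R1 ← R1 + 7613/1305·R4.
R2 ← R2 − 1372/435·R4.
R3 ← R3 + 254/1305·R4.
Reading off the reduced rows gives x = 1, y = -4, z = 3, u = 4.

x = 1, y = -4, z = 3, u = 4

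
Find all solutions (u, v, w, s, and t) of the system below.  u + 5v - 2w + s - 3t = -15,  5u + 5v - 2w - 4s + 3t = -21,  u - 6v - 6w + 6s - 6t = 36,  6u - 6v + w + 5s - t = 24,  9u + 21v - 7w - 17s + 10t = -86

no solution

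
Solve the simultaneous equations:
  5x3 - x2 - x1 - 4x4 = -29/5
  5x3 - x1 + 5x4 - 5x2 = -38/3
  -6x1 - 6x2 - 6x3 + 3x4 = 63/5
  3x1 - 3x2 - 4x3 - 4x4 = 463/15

x1 = 2, x2 = -7/3, x3 = -8/3, x4 = -9/5

Row-reduce the augmented matrix:
R1 ← R1 / (-1).
R2 ← R2 + 1·R1.
R3 ← R3 + 6·R1.
R4 ← R4 − 3·R1.
R2 ← R2 / (-4).
R1 ← R1 − 1·R2.
R4 ← R4 + 6·R2.
R3 ← R3 / (-36).
R1 ← R1 + 5·R3.
R4 ← R4 − 11·R3.
R4 ← R4 / (-85/4).
R1 ← R1 − 5/2·R4.
R2 ← R2 + 9/4·R4.
R3 ← R3 + 3/4·R4.
Reading off the reduced rows gives x1 = 2, x2 = -7/3, x3 = -8/3, x4 = -9/5.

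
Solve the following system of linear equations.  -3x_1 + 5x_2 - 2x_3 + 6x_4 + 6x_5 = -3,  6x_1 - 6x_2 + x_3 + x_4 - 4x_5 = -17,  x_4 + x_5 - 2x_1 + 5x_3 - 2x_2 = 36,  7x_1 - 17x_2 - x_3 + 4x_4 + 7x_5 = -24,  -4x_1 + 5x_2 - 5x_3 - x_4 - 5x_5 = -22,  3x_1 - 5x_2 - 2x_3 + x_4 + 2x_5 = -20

x_1 = -3, x_2 = 0, x_3 = 6, x_4 = -1, x_5 = 1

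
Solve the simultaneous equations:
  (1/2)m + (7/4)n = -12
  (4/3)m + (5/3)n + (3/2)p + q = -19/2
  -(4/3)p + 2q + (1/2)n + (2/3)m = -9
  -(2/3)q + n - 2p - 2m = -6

Row-reduce the augmented matrix:
R1 ← R1 / (1/2).
R2 ← R2 − 4/3·R1.
R3 ← R3 − 2/3·R1.
R4 ← R4 + 2·R1.
R2 ← R2 / (-3).
R1 ← R1 − 7/2·R2.
R3 ← R3 + 11/6·R2.
R4 ← R4 − 8·R2.
R3 ← R3 / (-9/4).
R1 ← R1 − 7/4·R3.
R2 ← R2 + 1/2·R3.
R4 ← R4 − 2·R3.
R4 ← R4 / (262/81).
R1 ← R1 − 182/81·R4.
R2 ← R2 + 52/81·R4.
R3 ← R3 + 50/81·R4.
Reading off the reduced rows gives m = -3, n = -6, p = 3, q = 0.

m = -3, n = -6, p = 3, q = 0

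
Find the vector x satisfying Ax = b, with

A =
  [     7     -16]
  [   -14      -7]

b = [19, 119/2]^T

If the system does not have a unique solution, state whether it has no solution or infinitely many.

Row-reduce the augmented matrix:
R1 ← R1 / (7).
R2 ← R2 + 14·R1.
R2 ← R2 / (-39).
R1 ← R1 + 16/7·R2.
Reading off the reduced rows gives x_1 = -3, x_2 = -5/2.

x_1 = -3, x_2 = -5/2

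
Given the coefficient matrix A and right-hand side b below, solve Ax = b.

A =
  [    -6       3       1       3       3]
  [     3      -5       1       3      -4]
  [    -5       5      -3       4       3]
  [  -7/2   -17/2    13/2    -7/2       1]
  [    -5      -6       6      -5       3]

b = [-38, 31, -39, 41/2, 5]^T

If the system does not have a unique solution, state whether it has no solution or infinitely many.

Row-reduce:
R1 ← R1 / (-6).
R2 ← R2 − 3·R1.
R3 ← R3 + 5·R1.
R4 ← R4 + 7/2·R1.
R5 ← R5 + 5·R1.
R2 ← R2 / (-7/2).
R1 ← R1 + 1/2·R2.
R3 ← R3 − 5/2·R2.
R4 ← R4 + 41/4·R2.
R5 ← R5 + 17/2·R2.
R3 ← R3 / (-58/21).
R1 ← R1 + 8/21·R3.
R2 ← R2 + 3/7·R3.
R4 ← R4 − 32/21·R3.
R5 ← R5 − 32/21·R3.
R4 ← R4 / (-459/29).
R1 ← R1 + 52/29·R4.
R2 ← R2 + 117/58·R4.
R3 ← R3 + 99/58·R4.
R5 ← R5 + 459/29·R4.
Rank is 4 with 5 unknowns, leaving x_5 free.

infinitely many solutions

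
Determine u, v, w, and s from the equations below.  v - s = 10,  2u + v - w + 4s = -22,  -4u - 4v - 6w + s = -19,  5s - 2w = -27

u = -3, v = 5, w = 1, s = -5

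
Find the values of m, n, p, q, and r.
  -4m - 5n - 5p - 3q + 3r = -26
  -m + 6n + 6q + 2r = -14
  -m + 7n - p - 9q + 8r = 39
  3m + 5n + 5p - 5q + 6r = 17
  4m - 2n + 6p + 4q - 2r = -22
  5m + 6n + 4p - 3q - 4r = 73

m = 4, n = 5, p = -3, q = -5, r = -5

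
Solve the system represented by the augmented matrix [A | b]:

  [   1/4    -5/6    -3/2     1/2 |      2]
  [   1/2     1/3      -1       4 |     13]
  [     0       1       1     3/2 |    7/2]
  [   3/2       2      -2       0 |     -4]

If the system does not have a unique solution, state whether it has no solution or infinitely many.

no solution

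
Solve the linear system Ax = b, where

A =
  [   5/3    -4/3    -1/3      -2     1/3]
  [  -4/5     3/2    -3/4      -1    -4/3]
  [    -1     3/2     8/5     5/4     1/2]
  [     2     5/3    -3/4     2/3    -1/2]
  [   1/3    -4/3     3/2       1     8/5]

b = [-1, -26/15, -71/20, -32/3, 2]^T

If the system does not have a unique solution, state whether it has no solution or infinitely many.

x_1 = -2, x_2 = -5, x_3 = 2, x_4 = 1, x_5 = -5

Row-reduce the augmented matrix:
R1 ← R1 / (5/3).
R2 ← R2 + 4/5·R1.
R3 ← R3 + 1·R1.
R4 ← R4 − 2·R1.
R5 ← R5 − 1/3·R1.
R2 ← R2 / (43/50).
R1 ← R1 + 4/5·R2.
R3 ← R3 − 7/10·R2.
R4 ← R4 − 49/15·R2.
R5 ← R5 + 16/15·R2.
R3 ← R3 / (1841/860).
R1 ← R1 + 45/43·R3.
R2 ← R2 + 91/86·R3.
R4 ← R4 − 1603/516·R3.
R5 ← R5 − 113/258·R3.
R4 ← R4 / (25639/3156).
R1 ← R1 + 4085/1841·R4.
R2 ← R2 + 771/526·R4.
R3 ← R3 − 1415/1841·R4.
R5 ← R5 + 15107/11046·R4.
R5 ← R5 / (-534104/8076285).
R1 ← R1 − 41835/179473·R5.
R2 ← R2 + 25987/76917·R5.
R3 ← R3 − 357430/538419·R5.
R4 ← R4 − 10936/76917·R5.
Reading off the reduced rows gives x_1 = -2, x_2 = -5, x_3 = 2, x_4 = 1, x_5 = -5.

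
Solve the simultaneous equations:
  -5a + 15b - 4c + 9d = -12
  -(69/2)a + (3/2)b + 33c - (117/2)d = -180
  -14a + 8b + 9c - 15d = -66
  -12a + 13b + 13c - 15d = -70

infinitely many solutions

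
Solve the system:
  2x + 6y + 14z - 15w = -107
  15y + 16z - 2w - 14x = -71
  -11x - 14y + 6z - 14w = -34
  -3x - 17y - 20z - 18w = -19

x = 0, y = -3, z = -1, w = 5

Row-reduce the augmented matrix:
R1 ← R1 / (2).
R2 ← R2 + 14·R1.
R3 ← R3 + 11·R1.
R4 ← R4 + 3·R1.
R2 ← R2 / (57).
R1 ← R1 − 3·R2.
R3 ← R3 − 19·R2.
R4 ← R4 + 8·R2.
R3 ← R3 / (45).
R1 ← R1 − 1·R3.
R2 ← R2 − 2·R3.
R4 ← R4 − 17·R3.
R4 ← R4 / (-16691/513).
R1 ← R1 + 265/513·R4.
R2 ← R2 − 424/513·R4.
R3 ← R3 + 73/54·R4.
Reading off the reduced rows gives x = 0, y = -3, z = -1, w = 5.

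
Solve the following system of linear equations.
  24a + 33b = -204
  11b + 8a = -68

infinitely many solutions

Row-reduce:
R1 ← R1 / (24).
R2 ← R2 − 8·R1.
Rank is 1 with 2 unknowns, leaving b free.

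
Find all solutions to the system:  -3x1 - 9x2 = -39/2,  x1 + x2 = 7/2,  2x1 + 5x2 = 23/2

x1 = 2, x2 = 3/2

Row-reduce the augmented matrix:
R1 ← R1 / (-3).
R2 ← R2 − 1·R1.
R3 ← R3 − 2·R1.
R2 ← R2 / (-2).
R1 ← R1 − 3·R2.
R3 ← R3 + 1·R2.
R3 reduces to 0 = 0, so the extra equation is consistent.
Reading off the reduced rows gives x1 = 2, x2 = 3/2.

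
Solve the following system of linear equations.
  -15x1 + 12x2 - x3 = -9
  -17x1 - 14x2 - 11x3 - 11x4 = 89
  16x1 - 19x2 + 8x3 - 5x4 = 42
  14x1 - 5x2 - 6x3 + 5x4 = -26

Row-reduce:
R1 ← R1 / (-15).
R2 ← R2 + 17·R1.
R3 ← R3 − 16·R1.
R4 ← R4 − 14·R1.
R2 ← R2 / (-138/5).
R1 ← R1 + 4/5·R2.
R3 ← R3 + 31/5·R2.
R4 ← R4 − 31/5·R2.
R3 ← R3 / (1894/207).
R1 ← R1 − 73/207·R3.
R2 ← R2 − 74/207·R3.
R4 ← R4 + 1894/207·R3.
Row 4 reduces to 0 = -2, a contradiction. The system is inconsistent.

no solution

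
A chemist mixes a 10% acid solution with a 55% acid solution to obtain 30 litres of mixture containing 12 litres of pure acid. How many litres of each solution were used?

litres of solution A: 10, litres of solution B: 20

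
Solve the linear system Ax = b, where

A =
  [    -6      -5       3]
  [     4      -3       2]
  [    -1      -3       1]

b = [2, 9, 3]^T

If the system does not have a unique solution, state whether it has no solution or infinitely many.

x_1 = 1, x_2 = -1, x_3 = 1

Row-reduce the augmented matrix:
R1 ← R1 / (-6).
R2 ← R2 − 4·R1.
R3 ← R3 + 1·R1.
R2 ← R2 / (-19/3).
R1 ← R1 − 5/6·R2.
R3 ← R3 + 13/6·R2.
R3 ← R3 / (-33/38).
R1 ← R1 − 1/38·R3.
R2 ← R2 + 12/19·R3.
Reading off the reduced rows gives x_1 = 1, x_2 = -1, x_3 = 1.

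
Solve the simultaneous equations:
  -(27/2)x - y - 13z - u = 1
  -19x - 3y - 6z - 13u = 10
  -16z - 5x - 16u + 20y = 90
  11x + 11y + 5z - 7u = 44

Row-reduce:
R1 ← R1 / (-27/2).
R2 ← R2 + 19·R1.
R3 ← R3 + 5·R1.
R4 ← R4 − 11·R1.
R2 ← R2 / (-43/27).
R1 ← R1 − 2/27·R2.
R3 ← R3 − 550/27·R2.
R4 ← R4 − 275/27·R2.
R3 ← R3 / (6282/43).
R1 ← R1 − 66/43·R3.
R2 ← R2 + 332/43·R3.
R4 ← R4 − 3141/43·R3.
Rank is 3 with 4 unknowns, leaving u free.

infinitely many solutions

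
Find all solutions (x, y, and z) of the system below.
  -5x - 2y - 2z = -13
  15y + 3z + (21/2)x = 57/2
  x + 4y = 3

infinitely many solutions

Row-reduce:
R1 ← R1 / (-5).
R2 ← R2 − 21/2·R1.
R3 ← R3 − 1·R1.
R2 ← R2 / (54/5).
R1 ← R1 − 2/5·R2.
R3 ← R3 − 18/5·R2.
Rank is 2 with 3 unknowns, leaving z free.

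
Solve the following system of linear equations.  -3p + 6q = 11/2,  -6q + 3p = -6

Row-reduce:
R1 ← R1 / (-3).
R2 ← R2 − 3·R1.
Row 2 reduces to 0 = -1/2, a contradiction. The system is inconsistent.

no solution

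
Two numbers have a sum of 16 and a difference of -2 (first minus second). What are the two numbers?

Let x = first number, y = second number.
  x + y = 16
  -y + x = -2
From equation 1: x = 16 − y.
Substitute into equation 2 and solve: y = 9.
Then x = 7.

first number: 7, second number: 9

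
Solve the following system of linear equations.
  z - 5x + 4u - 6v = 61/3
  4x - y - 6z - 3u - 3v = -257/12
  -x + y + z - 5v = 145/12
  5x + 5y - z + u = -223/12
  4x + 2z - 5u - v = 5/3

Row-reduce the augmented matrix:
R1 ← R1 / (-5).
R2 ← R2 − 4·R1.
R3 ← R3 + 1·R1.
R4 ← R4 − 5·R1.
R5 ← R5 − 4·R1.
R2 ← R2 / (-1).
R3 ← R3 − 1·R2.
R4 ← R4 − 5·R2.
R3 ← R3 / (-22/5).
R1 ← R1 + 1/5·R3.
R2 ← R2 − 26/5·R3.
R4 ← R4 + 26·R3.
R5 ← R5 − 14/5·R3.
R4 ← R4 / (105/11).
R1 ← R1 + 17/22·R4.
R2 ← R2 + 10/11·R4.
R3 ← R3 − 3/22·R4.
R5 ← R5 + 24/11·R4.
R5 ← R5 / (-39/5).
R1 ← R1 − 109/30·R5.
R2 ← R2 + 11/3·R5.
R3 ← R3 − 23/10·R5.
R4 ← R4 − 37/15·R5.
Reading off the reduced rows gives x = -8/3, y = -1/4, z = 3, u = -1, v = -4/3.

x = -8/3, y = -1/4, z = 3, u = -1, v = -4/3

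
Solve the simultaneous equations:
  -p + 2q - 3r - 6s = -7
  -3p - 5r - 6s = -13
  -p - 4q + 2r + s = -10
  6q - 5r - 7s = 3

infinitely many solutions

Row-reduce:
R1 ← R1 / (-1).
R2 ← R2 + 3·R1.
R3 ← R3 + 1·R1.
R2 ← R2 / (-6).
R1 ← R1 + 2·R2.
R3 ← R3 + 6·R2.
R4 ← R4 − 6·R2.
R1 ← R1 − 5/3·R3.
R2 ← R2 + 2/3·R3.
R4 ← R4 + 1·R3.
Rank is 3 with 4 unknowns, leaving s free.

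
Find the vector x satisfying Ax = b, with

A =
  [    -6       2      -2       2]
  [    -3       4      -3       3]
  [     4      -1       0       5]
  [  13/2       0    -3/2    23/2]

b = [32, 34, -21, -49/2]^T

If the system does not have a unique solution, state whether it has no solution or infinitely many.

no solution

Row-reduce:
R1 ← R1 / (-6).
R2 ← R2 + 3·R1.
R3 ← R3 − 4·R1.
R4 ← R4 − 13/2·R1.
R2 ← R2 / (3).
R1 ← R1 + 1/3·R2.
R3 ← R3 − 1/3·R2.
R4 ← R4 − 13/6·R2.
R3 ← R3 / (-10/9).
R1 ← R1 − 1/9·R3.
R2 ← R2 + 2/3·R3.
R4 ← R4 + 20/9·R3.
Row 4 reduces to 0 = 1/2, a contradiction. The system is inconsistent.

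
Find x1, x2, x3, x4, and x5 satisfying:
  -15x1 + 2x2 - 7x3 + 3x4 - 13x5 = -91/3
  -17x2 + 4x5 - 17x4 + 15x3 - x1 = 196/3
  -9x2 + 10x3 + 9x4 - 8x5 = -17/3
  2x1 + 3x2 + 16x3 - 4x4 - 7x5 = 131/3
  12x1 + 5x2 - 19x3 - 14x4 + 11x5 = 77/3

x1 = 5/3, x2 = 0, x3 = 4/3, x4 = -3, x5 = -1

Row-reduce the augmented matrix:
R1 ← R1 / (-15).
R2 ← R2 + 1·R1.
R4 ← R4 − 2·R1.
R5 ← R5 − 12·R1.
R2 ← R2 / (-257/15).
R1 ← R1 + 2/15·R2.
R3 ← R3 + 9·R2.
R4 ← R4 − 49/15·R2.
R5 ← R5 − 33/5·R2.
R3 ← R3 / (482/257).
R1 ← R1 − 89/257·R3.
R2 ← R2 + 232/257·R3.
R4 ← R4 − 4630/257·R3.
R5 ← R5 + 4791/257·R3.
R4 ← R4 / (-43409/241).
R1 ← R1 + 1637/482·R4.
R2 ← R2 − 2334/241·R4.
R3 ← R3 − 4635/482·R4.
R5 ← R5 − 77621/482·R4.
R5 ← R5 / (-814875/43409).
R1 ← R1 − 43981/43409·R5.
R2 ← R2 + 14439/43409·R5.
R3 ← R3 + 27421/43409·R5.
R4 ← R4 + 22557/43409·R5.
Reading off the reduced rows gives x1 = 5/3, x2 = 0, x3 = 4/3, x4 = -3, x5 = -1.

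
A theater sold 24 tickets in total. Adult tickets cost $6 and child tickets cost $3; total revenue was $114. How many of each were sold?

Let a = adult tickets, c = child tickets.
  a + c = 24
  6a + 3c = 114
From equation 1: a = 24 − c.
Substitute into equation 2 and solve: c = 10.
Then a = 14.

adult tickets: 14, child tickets: 10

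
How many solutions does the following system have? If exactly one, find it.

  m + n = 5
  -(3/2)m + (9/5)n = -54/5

m = 6, n = -1

From equation 1: m = 5 − n.
Substitute into equation 2 and solve: n = -1.
Then m = 6.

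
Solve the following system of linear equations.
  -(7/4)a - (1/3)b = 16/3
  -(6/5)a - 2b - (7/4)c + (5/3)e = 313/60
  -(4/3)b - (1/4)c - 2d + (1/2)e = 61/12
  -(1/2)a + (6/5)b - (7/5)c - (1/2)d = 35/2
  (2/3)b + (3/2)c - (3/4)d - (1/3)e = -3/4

a = -4, b = 5, c = -5, d = -5, e = 1

Row-reduce the augmented matrix:
R1 ← R1 / (-7/4).
R2 ← R2 + 6/5·R1.
R4 ← R4 + 1/2·R1.
R2 ← R2 / (-62/35).
R1 ← R1 − 4/21·R2.
R3 ← R3 + 4/3·R2.
R4 ← R4 − 136/105·R2.
R5 ← R5 − 2/3·R2.
R3 ← R3 / (397/372).
R1 ← R1 + 35/186·R3.
R2 ← R2 − 245/248·R3.
R4 ← R4 + 1246/465·R3.
R5 ← R5 − 313/372·R3.
R4 ← R4 / (-21921/3970).
R1 ← R1 + 140/397·R4.
R2 ← R2 − 735/397·R4.
R3 ← R3 + 744/397·R4.
R5 ← R5 − 1313/1588·R4.
R5 ← R5 / (103585/131526).
R1 ← R1 − 5875/65763·R5.
R2 ← R2 + 41125/87684·R5.
R3 ← R3 + 3490/7307·R5.
R4 ← R4 − 8048/65763·R5.
Reading off the reduced rows gives a = -4, b = 5, c = -5, d = -5, e = 1.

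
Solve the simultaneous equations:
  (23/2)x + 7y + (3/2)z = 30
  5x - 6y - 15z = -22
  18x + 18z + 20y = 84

Row-reduce:
R1 ← R1 / (23/2).
R2 ← R2 − 5·R1.
R3 ← R3 − 18·R1.
R2 ← R2 / (-208/23).
R1 ← R1 − 14/23·R2.
R3 ← R3 − 208/23·R2.
Row 3 reduces to 0 = 2, a contradiction. The system is inconsistent.

no solution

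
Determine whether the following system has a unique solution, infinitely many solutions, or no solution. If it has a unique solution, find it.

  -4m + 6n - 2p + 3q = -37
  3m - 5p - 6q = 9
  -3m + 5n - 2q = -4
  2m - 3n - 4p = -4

Row-reduce the augmented matrix:
R1 ← R1 / (-4).
R2 ← R2 − 3·R1.
R3 ← R3 + 3·R1.
R4 ← R4 − 2·R1.
R2 ← R2 / (9/2).
R1 ← R1 + 3/2·R2.
R3 ← R3 − 1/2·R2.
R3 ← R3 / (20/9).
R1 ← R1 + 5/3·R3.
R2 ← R2 + 13/9·R3.
R4 ← R4 + 5·R3.
R4 ← R4 / (-57/8).
R1 ← R1 + 39/8·R4.
R2 ← R2 + 133/40·R4.
R3 ← R3 + 69/40·R4.
Reading off the reduced rows gives m = -2, n = -4, p = 3, q = -5.

m = -2, n = -4, p = 3, q = -5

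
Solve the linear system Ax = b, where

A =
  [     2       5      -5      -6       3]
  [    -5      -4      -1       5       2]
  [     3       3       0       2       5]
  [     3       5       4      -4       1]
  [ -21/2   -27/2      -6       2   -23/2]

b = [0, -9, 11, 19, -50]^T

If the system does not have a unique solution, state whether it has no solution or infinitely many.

no solution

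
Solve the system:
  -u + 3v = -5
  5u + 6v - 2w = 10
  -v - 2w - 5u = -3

Row-reduce the augmented matrix:
R1 ← R1 / (-1).
R2 ← R2 − 5·R1.
R3 ← R3 + 5·R1.
R2 ← R2 / (21).
R1 ← R1 + 3·R2.
R3 ← R3 + 16·R2.
R3 ← R3 / (-74/21).
R1 ← R1 + 2/7·R3.
R2 ← R2 + 2/21·R3.
Reading off the reduced rows gives u = 2, v = -1, w = -3.

u = 2, v = -1, w = -3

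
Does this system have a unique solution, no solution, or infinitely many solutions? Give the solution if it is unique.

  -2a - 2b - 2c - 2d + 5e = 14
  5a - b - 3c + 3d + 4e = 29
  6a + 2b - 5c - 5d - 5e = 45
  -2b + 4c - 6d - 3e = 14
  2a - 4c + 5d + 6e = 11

a = 6, b = 2, c = 0, d = -5, e = 4

Row-reduce the augmented matrix:
R1 ← R1 / (-2).
R2 ← R2 − 5·R1.
R3 ← R3 − 6·R1.
R5 ← R5 − 2·R1.
R2 ← R2 / (-6).
R1 ← R1 − 1·R2.
R3 ← R3 + 4·R2.
R4 ← R4 + 2·R2.
R5 ← R5 + 2·R2.
R3 ← R3 / (-17/3).
R1 ← R1 + 1/3·R3.
R2 ← R2 − 4/3·R3.
R4 ← R4 − 20/3·R3.
R5 ← R5 + 10/3·R3.
R4 ← R4 / (-284/17).
R1 ← R1 − 21/17·R4.
R2 ← R2 + 33/17·R4.
R3 ← R3 − 29/17·R4.
R5 ← R5 − 159/17·R4.
R5 ← R5 / (381/568).
R1 ← R1 + 231/568·R5.
R2 ← R2 + 1057/568·R5.
R3 ← R3 + 461/568·R5.
R4 ← R4 − 329/568·R5.
Reading off the reduced rows gives a = 6, b = 2, c = 0, d = -5, e = 4.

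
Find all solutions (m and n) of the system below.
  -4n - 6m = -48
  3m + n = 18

Row-reduce the augmented matrix:
R1 ← R1 / (-6).
R2 ← R2 − 3·R1.
R2 ← R2 / (-1).
R1 ← R1 − 2/3·R2.
Reading off the reduced rows gives m = 4, n = 6.

m = 4, n = 6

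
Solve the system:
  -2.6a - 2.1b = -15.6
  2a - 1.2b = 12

a = 6, b = 0

Row-reduce the augmented matrix:
R1 ← R1 / (-13/5).
R2 ← R2 − 2·R1.
R2 ← R2 / (-183/65).
R1 ← R1 − 21/26·R2.
Reading off the reduced rows gives a = 6, b = 0.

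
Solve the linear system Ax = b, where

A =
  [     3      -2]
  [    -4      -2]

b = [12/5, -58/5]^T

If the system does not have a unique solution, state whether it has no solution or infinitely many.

x_1 = 2, x_2 = 9/5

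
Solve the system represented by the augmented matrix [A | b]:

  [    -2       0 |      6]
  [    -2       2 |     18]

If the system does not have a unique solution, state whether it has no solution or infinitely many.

x_1 = -3, x_2 = 6

Row-reduce the augmented matrix:
R1 ← R1 / (-2).
R2 ← R2 + 2·R1.
R2 ← R2 / (2).
Reading off the reduced rows gives x_1 = -3, x_2 = 6.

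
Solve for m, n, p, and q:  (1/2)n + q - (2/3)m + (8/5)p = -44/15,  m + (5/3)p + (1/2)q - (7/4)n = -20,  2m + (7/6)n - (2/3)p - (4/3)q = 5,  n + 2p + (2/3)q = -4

m = -1, n = 6, p = -6, q = 3

Row-reduce the augmented matrix:
R1 ← R1 / (-2/3).
R2 ← R2 − 1·R1.
R3 ← R3 − 2·R1.
R2 ← R2 / (-1).
R1 ← R1 + 3/4·R2.
R3 ← R3 − 8/3·R2.
R4 ← R4 − 1·R2.
R3 ← R3 / (674/45).
R1 ← R1 + 109/20·R3.
R2 ← R2 + 61/15·R3.
R4 ← R4 − 91/15·R3.
R4 ← R4 / (-341/2022).
R1 ← R1 + 1221/2696·R4.
R2 ← R2 + 67/674·R4.
R3 ← R3 − 315/674·R4.
Reading off the reduced rows gives m = -1, n = 6, p = -6, q = 3.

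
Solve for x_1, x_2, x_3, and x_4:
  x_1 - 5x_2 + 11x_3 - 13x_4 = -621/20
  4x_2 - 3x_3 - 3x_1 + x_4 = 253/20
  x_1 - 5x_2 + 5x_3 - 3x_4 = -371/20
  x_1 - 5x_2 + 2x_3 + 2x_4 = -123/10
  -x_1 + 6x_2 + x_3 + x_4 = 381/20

Row-reduce the augmented matrix:
R2 ← R2 + 3·R1.
R3 ← R3 − 1·R1.
R4 ← R4 − 1·R1.
R5 ← R5 + 1·R1.
R2 ← R2 / (-11).
R1 ← R1 + 5·R2.
R5 ← R5 − 1·R2.
R3 ← R3 / (-6).
R1 ← R1 + 29/11·R3.
R2 ← R2 + 30/11·R3.
R4 ← R4 + 9·R3.
R5 ← R5 − 162/11·R3.
Swap R4 and R5.
R4 ← R4 / (100/11).
R1 ← R1 + 4/33·R4.
R2 ← R2 + 12/11·R4.
R3 ← R3 + 5/3·R4.
R5 reduces to 0 = 0, so the extra equation is consistent.
Reading off the reduced rows gives x_1 = 1/5, x_2 = 3, x_3 = 0, x_4 = 5/4.

x_1 = 1/5, x_2 = 3, x_3 = 0, x_4 = 5/4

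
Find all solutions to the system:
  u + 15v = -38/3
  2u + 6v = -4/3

u = 7/3, v = -1

Row-reduce the augmented matrix:
R2 ← R2 − 2·R1.
R2 ← R2 / (-24).
R1 ← R1 − 15·R2.
Reading off the reduced rows gives u = 7/3, v = -1.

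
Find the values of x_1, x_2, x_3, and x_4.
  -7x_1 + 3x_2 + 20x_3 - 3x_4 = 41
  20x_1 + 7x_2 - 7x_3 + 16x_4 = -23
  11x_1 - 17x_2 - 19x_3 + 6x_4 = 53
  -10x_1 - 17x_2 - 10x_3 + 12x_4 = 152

Row-reduce the augmented matrix:
R1 ← R1 / (-7).
R2 ← R2 − 20·R1.
R3 ← R3 − 11·R1.
R4 ← R4 + 10·R1.
R2 ← R2 / (109/7).
R1 ← R1 + 3/7·R2.
R3 ← R3 + 86/7·R2.
R4 ← R4 + 149/7·R2.
R3 ← R3 / (5667/109).
R1 ← R1 + 161/109·R3.
R2 ← R2 − 351/109·R3.
R4 ← R4 − 3267/109·R3.
R4 ← R4 / (42163/1889).
R1 ← R1 − 4738/5667·R4.
R2 ← R2 − 65/1889·R4.
R3 ← R3 − 779/5667·R4.
Reading off the reduced rows gives x_1 = -2, x_2 = -6, x_3 = 3, x_4 = 5.

x_1 = -2, x_2 = -6, x_3 = 3, x_4 = 5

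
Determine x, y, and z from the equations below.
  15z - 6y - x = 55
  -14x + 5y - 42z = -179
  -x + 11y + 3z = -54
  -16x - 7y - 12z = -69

x = 5, y = -5, z = 2

Row-reduce the augmented matrix:
R1 ← R1 / (-1).
R2 ← R2 + 14·R1.
R3 ← R3 + 1·R1.
R4 ← R4 + 16·R1.
R2 ← R2 / (89).
R1 ← R1 − 6·R2.
R3 ← R3 − 17·R2.
R4 ← R4 − 89·R2.
R3 ← R3 / (3216/89).
R1 ← R1 − 177/89·R3.
R2 ← R2 + 252/89·R3.
R4 reduces to 0 = 0, so the extra equation is consistent.
Reading off the reduced rows gives x = 5, y = -5, z = 2.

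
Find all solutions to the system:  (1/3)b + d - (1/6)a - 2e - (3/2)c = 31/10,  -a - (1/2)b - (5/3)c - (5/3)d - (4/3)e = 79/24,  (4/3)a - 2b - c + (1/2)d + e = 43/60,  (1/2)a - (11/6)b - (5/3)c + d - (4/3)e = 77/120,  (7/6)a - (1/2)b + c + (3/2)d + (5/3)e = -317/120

Row-reduce the augmented matrix:
R1 ← R1 / (-1/6).
R2 ← R2 + 1·R1.
R3 ← R3 − 4/3·R1.
R4 ← R4 − 1/2·R1.
R5 ← R5 − 7/6·R1.
R2 ← R2 / (-5/2).
R1 ← R1 + 2·R2.
R3 ← R3 − 2/3·R2.
R4 ← R4 + 5/6·R2.
R5 ← R5 − 11/6·R2.
R3 ← R3 / (-497/45).
R1 ← R1 − 47/15·R3.
R2 ← R2 + 44/15·R3.
R4 ← R4 + 155/18·R3.
R5 ← R5 + 371/90·R3.
R4 ← R4 / (1297/852).
R1 ← R1 − 279/142·R4.
R2 ← R2 − 96/71·R4.
R3 ← R3 + 83/142·R4.
R5 ← R5 − 133/284·R4.
R5 ← R5 / (1790/3891).
R1 ← R1 − 16704/9079·R5.
R2 ← R2 − 1956/9079·R5.
R3 ← R3 − 5072/9079·R5.
R4 ← R4 + 8418/9079·R5.
Reading off the reduced rows gives a = 1/2, b = 7/4, c = -3, d = -2/5, e = 3/4.

a = 1/2, b = 7/4, c = -3, d = -2/5, e = 3/4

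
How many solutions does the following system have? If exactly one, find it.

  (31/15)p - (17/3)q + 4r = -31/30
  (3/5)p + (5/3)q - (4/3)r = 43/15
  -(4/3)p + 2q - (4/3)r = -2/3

no solution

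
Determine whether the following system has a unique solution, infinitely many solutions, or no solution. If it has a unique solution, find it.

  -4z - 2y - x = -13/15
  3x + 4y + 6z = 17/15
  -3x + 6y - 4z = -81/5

x = 1, y = -5/3, z = 4/5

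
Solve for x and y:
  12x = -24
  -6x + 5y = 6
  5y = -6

Row-reduce the augmented matrix:
R1 ← R1 / (12).
R2 ← R2 + 6·R1.
R2 ← R2 / (5).
R3 ← R3 − 5·R2.
R3 reduces to 0 = 0, so the extra equation is consistent.
Reading off the reduced rows gives x = -2, y = -6/5.

x = -2, y = -6/5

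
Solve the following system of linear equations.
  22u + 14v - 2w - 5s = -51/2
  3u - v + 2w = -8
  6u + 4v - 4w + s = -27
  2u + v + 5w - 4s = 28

no solution

Row-reduce:
R1 ← R1 / (22).
R2 ← R2 − 3·R1.
R3 ← R3 − 6·R1.
R4 ← R4 − 2·R1.
R2 ← R2 / (-32/11).
R1 ← R1 − 7/11·R2.
R3 ← R3 − 2/11·R2.
R4 ← R4 + 3/11·R2.
R3 ← R3 / (-53/16).
R1 ← R1 − 13/32·R3.
R2 ← R2 + 25/32·R3.
R4 ← R4 − 159/32·R3.
Row 4 reduces to 0 = 1/4, a contradiction. The system is inconsistent.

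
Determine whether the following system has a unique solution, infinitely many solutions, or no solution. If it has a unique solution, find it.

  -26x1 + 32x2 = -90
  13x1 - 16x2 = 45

infinitely many solutions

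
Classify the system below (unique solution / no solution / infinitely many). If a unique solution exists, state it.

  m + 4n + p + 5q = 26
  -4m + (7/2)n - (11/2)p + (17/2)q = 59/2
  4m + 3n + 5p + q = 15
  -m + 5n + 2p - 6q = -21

Row-reduce:
R2 ← R2 + 4·R1.
R3 ← R3 − 4·R1.
R4 ← R4 + 1·R1.
R2 ← R2 / (39/2).
R1 ← R1 − 4·R2.
R3 ← R3 + 13·R2.
R4 ← R4 − 9·R2.
Swap R3 and R4.
R3 ← R3 / (48/13).
R1 ← R1 − 17/13·R3.
R2 ← R2 + 1/13·R3.
Rank is 3 with 4 unknowns, leaving q free.

infinitely many solutions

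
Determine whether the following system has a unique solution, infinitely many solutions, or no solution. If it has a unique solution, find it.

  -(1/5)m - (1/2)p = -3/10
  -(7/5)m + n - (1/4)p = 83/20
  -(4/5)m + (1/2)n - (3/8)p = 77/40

infinitely many solutions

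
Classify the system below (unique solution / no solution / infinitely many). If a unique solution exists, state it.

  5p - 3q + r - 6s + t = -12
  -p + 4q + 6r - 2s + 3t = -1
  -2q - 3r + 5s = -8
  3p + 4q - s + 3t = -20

infinitely many solutions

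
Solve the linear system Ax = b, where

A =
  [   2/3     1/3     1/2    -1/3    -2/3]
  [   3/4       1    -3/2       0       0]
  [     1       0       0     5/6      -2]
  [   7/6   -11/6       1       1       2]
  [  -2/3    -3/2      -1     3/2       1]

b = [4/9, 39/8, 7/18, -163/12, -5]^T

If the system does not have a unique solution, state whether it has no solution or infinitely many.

Row-reduce the augmented matrix:
R1 ← R1 / (2/3).
R2 ← R2 − 3/4·R1.
R3 ← R3 − 1·R1.
R4 ← R4 − 7/6·R1.
R5 ← R5 + 2/3·R1.
R2 ← R2 / (5/8).
R1 ← R1 − 1/2·R2.
R3 ← R3 + 1/2·R2.
R4 ← R4 + 29/12·R2.
R5 ← R5 + 7/6·R2.
R3 ← R3 / (-12/5).
R1 ← R1 − 12/5·R3.
R2 ← R2 + 33/10·R3.
R4 ← R4 + 157/20·R3.
R5 ← R5 + 87/20·R3.
R4 ← R4 / (-665/288).
R1 ← R1 − 5/6·R4.
R2 ← R2 + 79/48·R4.
R3 ← R3 + 49/72·R4.
R5 ← R5 + 35/32·R4.
R5 ← R5 / (-59/57).
R1 ← R1 − 88/133·R5.
R2 ← R2 + 2332/665·R5.
R3 ← R3 + 572/285·R5.
R4 ← R4 + 2124/665·R5.
Reading off the reduced rows gives x_1 = -3/2, x_2 = 3, x_3 = -2, x_4 = -4/3, x_5 = -3/2.

x_1 = -3/2, x_2 = 3, x_3 = -2, x_4 = -4/3, x_5 = -3/2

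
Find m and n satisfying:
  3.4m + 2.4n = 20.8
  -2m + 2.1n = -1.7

Row-reduce the augmented matrix:
R1 ← R1 / (17/5).
R2 ← R2 + 2·R1.
R2 ← R2 / (597/170).
R1 ← R1 − 12/17·R2.
Reading off the reduced rows gives m = 4, n = 3.

m = 4, n = 3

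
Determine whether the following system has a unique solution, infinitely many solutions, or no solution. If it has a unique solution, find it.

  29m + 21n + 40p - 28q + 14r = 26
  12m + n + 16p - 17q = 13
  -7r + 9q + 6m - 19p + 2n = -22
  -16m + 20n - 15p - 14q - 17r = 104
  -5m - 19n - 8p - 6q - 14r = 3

no solution

Row-reduce:
R1 ← R1 / (29).
R2 ← R2 − 12·R1.
R3 ← R3 − 6·R1.
R4 ← R4 + 16·R1.
R5 ← R5 + 5·R1.
R2 ← R2 / (-223/29).
R1 ← R1 − 21/29·R2.
R3 ← R3 + 68/29·R2.
R4 ← R4 − 916/29·R2.
R5 ← R5 + 446/29·R2.
R3 ← R3 / (-6045/223).
R1 ← R1 − 296/223·R3.
R2 ← R2 − 16/223·R3.
R4 ← R4 − 1071/223·R3.
R4 ← R4 / (-98277/2015).
R1 ← R1 + 4051/6045·R4.
R2 ← R2 − 4519/6045·R4.
R3 ← R3 + 3667/6045·R4.
Row 5 reduces to 0 = 3, a contradiction. The system is inconsistent.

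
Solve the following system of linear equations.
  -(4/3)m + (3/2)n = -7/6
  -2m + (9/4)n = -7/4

Row-reduce:
R1 ← R1 / (-4/3).
R2 ← R2 + 2·R1.
Rank is 1 with 2 unknowns, leaving n free.

infinitely many solutions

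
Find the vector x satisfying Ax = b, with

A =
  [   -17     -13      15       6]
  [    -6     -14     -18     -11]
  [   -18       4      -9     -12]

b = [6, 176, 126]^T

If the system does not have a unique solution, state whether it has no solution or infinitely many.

infinitely many solutions

Row-reduce:
R1 ← R1 / (-17).
R2 ← R2 + 6·R1.
R3 ← R3 + 18·R1.
R2 ← R2 / (-160/17).
R1 ← R1 − 13/17·R2.
R3 ← R3 − 302/17·R2.
R3 ← R3 / (-1377/20).
R1 ← R1 + 111/40·R3.
R2 ← R2 − 99/40·R3.
Rank is 3 with 4 unknowns, leaving x_4 free.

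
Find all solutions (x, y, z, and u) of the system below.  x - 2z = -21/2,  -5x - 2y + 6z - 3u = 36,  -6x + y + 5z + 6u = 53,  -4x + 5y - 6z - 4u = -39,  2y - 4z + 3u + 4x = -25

Row-reduce:
R2 ← R2 + 5·R1.
R3 ← R3 + 6·R1.
R4 ← R4 + 4·R1.
R5 ← R5 − 4·R1.
R2 ← R2 / (-2).
R3 ← R3 − 1·R2.
R4 ← R4 − 5·R2.
R5 ← R5 − 2·R2.
R3 ← R3 / (-9).
R1 ← R1 + 2·R3.
R2 ← R2 − 2·R3.
R4 ← R4 + 24·R3.
R4 ← R4 / (-47/2).
R1 ← R1 + 1·R4.
R2 ← R2 − 5/2·R4.
R3 ← R3 + 1/2·R4.
Row 5 reduces to 0 = 1/2, a contradiction. The system is inconsistent.

no solution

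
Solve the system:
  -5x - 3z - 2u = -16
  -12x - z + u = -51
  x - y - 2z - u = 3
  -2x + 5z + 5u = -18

no solution

Row-reduce:
R1 ← R1 / (-5).
R2 ← R2 + 12·R1.
R3 ← R3 − 1·R1.
R4 ← R4 + 2·R1.
Swap R2 and R3.
R2 ← R2 / (-1).
R3 ← R3 / (31/5).
R1 ← R1 − 3/5·R3.
R2 ← R2 − 13/5·R3.
R4 ← R4 − 31/5·R3.
Row 4 reduces to 0 = 1, a contradiction. The system is inconsistent.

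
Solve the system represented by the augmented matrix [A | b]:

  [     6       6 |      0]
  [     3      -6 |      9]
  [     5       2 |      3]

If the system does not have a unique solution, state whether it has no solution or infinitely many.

x_1 = 1, x_2 = -1

Row-reduce the augmented matrix:
R1 ← R1 / (6).
R2 ← R2 − 3·R1.
R3 ← R3 − 5·R1.
R2 ← R2 / (-9).
R1 ← R1 − 1·R2.
R3 ← R3 + 3·R2.
R3 reduces to 0 = 0, so the extra equation is consistent.
Reading off the reduced rows gives x_1 = 1, x_2 = -1.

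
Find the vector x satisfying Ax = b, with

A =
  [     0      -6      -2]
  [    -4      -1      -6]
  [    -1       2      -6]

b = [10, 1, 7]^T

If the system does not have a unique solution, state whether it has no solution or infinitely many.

Row-reduce the augmented matrix:
Swap R1 and R2.
R1 ← R1 / (-4).
R3 ← R3 + 1·R1.
R2 ← R2 / (-6).
R1 ← R1 − 1/4·R2.
R3 ← R3 − 9/4·R2.
R3 ← R3 / (-21/4).
R1 ← R1 − 17/12·R3.
R2 ← R2 − 1/3·R3.
Reading off the reduced rows gives x_1 = 3, x_2 = -1, x_3 = -2.

x_1 = 3, x_2 = -1, x_3 = -2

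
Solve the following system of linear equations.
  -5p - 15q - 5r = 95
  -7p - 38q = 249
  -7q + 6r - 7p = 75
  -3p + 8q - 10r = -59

Row-reduce the augmented matrix:
R1 ← R1 / (-5).
R2 ← R2 + 7·R1.
R3 ← R3 + 7·R1.
R4 ← R4 + 3·R1.
R2 ← R2 / (-17).
R1 ← R1 − 3·R2.
R3 ← R3 − 14·R2.
R4 ← R4 − 17·R2.
R3 ← R3 / (319/17).
R1 ← R1 − 38/17·R3.
R2 ← R2 + 7/17·R3.
R4 reduces to 0 = 0, so the extra equation is consistent.
Reading off the reduced rows gives p = -3, q = -6, r = 2.

p = -3, q = -6, r = 2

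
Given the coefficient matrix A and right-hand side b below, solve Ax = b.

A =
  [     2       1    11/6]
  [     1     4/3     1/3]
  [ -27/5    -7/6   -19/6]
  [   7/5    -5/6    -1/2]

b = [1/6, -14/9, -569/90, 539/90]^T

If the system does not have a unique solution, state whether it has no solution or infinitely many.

x_1 = 7/3, x_2 = -8/3, x_3 = -1

Row-reduce the augmented matrix:
R1 ← R1 / (2).
R2 ← R2 − 1·R1.
R3 ← R3 + 27/5·R1.
R4 ← R4 − 7/5·R1.
R2 ← R2 / (5/6).
R1 ← R1 − 1/2·R2.
R3 ← R3 − 23/15·R2.
R4 ← R4 + 23/15·R2.
R3 ← R3 / (857/300).
R1 ← R1 − 19/15·R3.
R2 ← R2 + 7/10·R3.
R4 ← R4 + 857/300·R3.
R4 reduces to 0 = 0, so the extra equation is consistent.
Reading off the reduced rows gives x_1 = 7/3, x_2 = -8/3, x_3 = -1.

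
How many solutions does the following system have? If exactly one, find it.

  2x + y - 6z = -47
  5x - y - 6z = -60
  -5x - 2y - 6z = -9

Row-reduce the augmented matrix:
R1 ← R1 / (2).
R2 ← R2 − 5·R1.
R3 ← R3 + 5·R1.
R2 ← R2 / (-7/2).
R1 ← R1 − 1/2·R2.
R3 ← R3 − 1/2·R2.
R3 ← R3 / (-138/7).
R1 ← R1 + 12/7·R3.
R2 ← R2 + 18/7·R3.
Reading off the reduced rows gives x = -5, y = -1, z = 6.

x = -5, y = -1, z = 6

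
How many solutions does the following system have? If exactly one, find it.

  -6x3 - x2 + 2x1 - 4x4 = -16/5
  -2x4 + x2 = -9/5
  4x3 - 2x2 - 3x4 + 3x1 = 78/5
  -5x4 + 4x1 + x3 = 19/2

Row-reduce the augmented matrix:
R1 ← R1 / (2).
R3 ← R3 − 3·R1.
R4 ← R4 − 4·R1.
R1 ← R1 + 1/2·R2.
R3 ← R3 + 1/2·R2.
R4 ← R4 − 2·R2.
R3 ← R3 / (13).
R1 ← R1 + 3·R3.
R4 ← R4 − 13·R3.
R4 ← R4 / (5).
R1 ← R1 + 33/13·R4.
R2 ← R2 + 2·R4.
R3 ← R3 − 2/13·R4.
Reading off the reduced rows gives x1 = 2, x2 = -9/5, x3 = 3/2, x4 = 0.

x1 = 2, x2 = -9/5, x3 = 3/2, x4 = 0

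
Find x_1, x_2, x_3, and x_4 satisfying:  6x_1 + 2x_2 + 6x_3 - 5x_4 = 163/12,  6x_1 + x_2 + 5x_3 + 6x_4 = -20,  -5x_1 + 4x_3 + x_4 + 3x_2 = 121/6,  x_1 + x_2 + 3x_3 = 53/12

Row-reduce the augmented matrix:
R1 ← R1 / (6).
R2 ← R2 − 6·R1.
R3 ← R3 + 5·R1.
R4 ← R4 − 1·R1.
R2 ← R2 / (-1).
R1 ← R1 − 1/3·R2.
R3 ← R3 − 14/3·R2.
R4 ← R4 − 2/3·R2.
R3 ← R3 / (13/3).
R1 ← R1 − 2/3·R3.
R2 ← R2 − 1·R3.
R4 ← R4 − 4/3·R3.
R4 ← R4 / (-173/26).
R1 ← R1 + 119/26·R4.
R2 ← R2 + 575/26·R4.
R3 ← R3 − 289/26·R4.
Reading off the reduced rows gives x_1 = -9/4, x_2 = 5/3, x_3 = 5/3, x_4 = -11/4.

x_1 = -9/4, x_2 = 5/3, x_3 = 5/3, x_4 = -11/4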